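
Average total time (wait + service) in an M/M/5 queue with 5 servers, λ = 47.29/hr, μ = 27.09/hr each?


a = 1.7457; ρ = 0.3491; P₀ = 0.173900
Lq = P₀·a^c·ρ/(c!(1−ρ)²) = 0.01936
Wq = Lq/λ = 0.01936/47.29 = 0.0004094 hr
W = Wq + 1/μ = 0.0004094 + 0.03691 = 0.03732 hr

Final: 0.03732 hr


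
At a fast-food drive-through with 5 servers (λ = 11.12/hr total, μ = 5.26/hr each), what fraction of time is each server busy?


ρ = λ/(cμ) = 11.12/(5·5.26) = 11.12/26.30 = 0.4228

Final: 0.4228


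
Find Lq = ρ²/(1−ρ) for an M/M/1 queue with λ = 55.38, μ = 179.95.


ρ = 55.38/179.95 = 0.3078
Lq = ρ²/(1−ρ) = 0.09471/0.6922 = 0.1368

Final: 0.1368


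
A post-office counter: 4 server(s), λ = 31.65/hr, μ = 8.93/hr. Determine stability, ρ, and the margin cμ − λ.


Total capacity cμ = 4·8.93 = 35.72/hr
ρ = λ/(cμ) = 31.65/35.72 = 0.8861
Stable ⇔ ρ < 1: YES
Spare capacity = cμ − λ = 35.72 − 31.65 = 4.07/hr

Final: ρ = 0.8861; stable; margin = 4.07/hr


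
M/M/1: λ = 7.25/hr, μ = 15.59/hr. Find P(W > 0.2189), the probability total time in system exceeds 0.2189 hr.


W ~ Exponential(μ−λ) for M/M/1.
μ − λ = 15.59 − 7.25 = 8.3400
P(W > t) = e^{−(μ−λ)t} = e^{−1.8256} = 0.161117

Final: 0.161117


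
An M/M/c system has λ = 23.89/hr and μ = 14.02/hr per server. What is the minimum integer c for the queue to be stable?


Stability requires cμ > λ ⇔ c > λ/μ.
λ/μ = 23.89/14.02 = 1.7040
Minimum integer c = ⌊1.7040⌋ + 1 = 2
Check: 2·14.02 = 28.04 > 23.89, while 1·14.02 = 14.02 ≤ 23.89

Final: 2 servers


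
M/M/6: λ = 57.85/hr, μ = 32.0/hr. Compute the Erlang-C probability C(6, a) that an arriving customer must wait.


a = λ/μ = 1.8078; ρ = a/6 = 0.3013
P₀ = 0.163882 (from M/M/c formula)
C(c,a) = [a^c/(c!(1−ρ))]·P₀ = [34.90763/(720·0.6987)]·0.163882
= 0.06939·0.163882 = 0.011372

Final: 0.011372


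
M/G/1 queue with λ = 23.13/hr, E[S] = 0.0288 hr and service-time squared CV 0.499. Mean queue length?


ρ = λ·E[S] = 23.13·0.0288 = 0.6661
Lq = ρ²(1+C_s²)/(2(1−ρ)) = 0.4437·(1+0.499)/(2·0.3339)
= 0.4437·1.4990/0.6677 = 0.99620

Final: 0.99620


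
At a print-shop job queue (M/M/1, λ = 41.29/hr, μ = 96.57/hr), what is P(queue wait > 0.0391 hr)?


ρ = 41.29/96.57 = 0.4276
P(Wq > t) = ρ·e^{−(μ−λ)t} = 0.4276·e^{−2.1614}
= 0.4276·0.115158 = 0.049238

Final: 0.049238


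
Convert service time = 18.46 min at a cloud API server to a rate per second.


μ = 1/(service time) in consistent units.
1 second = 0.0166667 min, so μ = 0.0166667/18.46 = 0.0009029 per second

Final: 0.0009029 /sec


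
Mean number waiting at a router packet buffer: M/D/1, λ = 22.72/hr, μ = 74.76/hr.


ρ = 22.72/74.76 = 0.3039
M/D/1: Lq = ρ²/(2(1−ρ)) = 0.09236/(2·0.6961) = 0.06634

Final: 0.06634


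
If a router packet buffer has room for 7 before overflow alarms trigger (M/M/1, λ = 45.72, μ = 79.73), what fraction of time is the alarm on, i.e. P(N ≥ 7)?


ρ = 45.72/79.73 = 0.5734
P(N ≥ n) = ρ^n = 0.5734^7 = 0.020389

Final: 0.020389


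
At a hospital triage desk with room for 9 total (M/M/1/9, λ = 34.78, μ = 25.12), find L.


ρ = 34.78/25.12 = 1.3846
L = ρ[1 − (K+1)ρ^K + Kρ^(K+1)] / [(1−ρ)(1−ρ^(K+1))]
Numerator: 1.3846·(1 − 10·18.697756 + 9·25.888055) = 65.094728
Denominator: (-0.3846)·(-24.888055) = 9.570805
L = 65.094728/9.570805 = 6.8014

Final: 6.8014


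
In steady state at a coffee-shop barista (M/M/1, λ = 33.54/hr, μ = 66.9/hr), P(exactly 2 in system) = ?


ρ = 33.54/66.9 = 0.5013
P_n = (1−ρ)·ρ^n = (1 − 0.5013)·0.5013^2 = 0.4987·0.251347 = 0.125335

Final: 0.125335


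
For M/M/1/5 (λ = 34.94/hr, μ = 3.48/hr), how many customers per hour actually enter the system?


ρ = 10.0402; P_K = (1−ρ)ρ^5/(1−ρ^6) = 0.900402
λ_eff = λ(1 − P_K) = 34.94·(1 − 0.900402) = 34.94·0.099598 = 3.4800 /hr

Final: 3.4800 /hr


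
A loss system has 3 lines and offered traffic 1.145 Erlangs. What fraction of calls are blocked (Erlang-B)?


B(c,a) = (a^c/c!) / Σ_{k=0}^{c} a^k/k!
a^3/3! = 0.250187
Σ terms (k=0..3): 1.00000 + 1.14500 + 0.65551 + 0.25019 = 3.050700
B = 0.250187/3.050700 = 0.082010

Final: 0.082010


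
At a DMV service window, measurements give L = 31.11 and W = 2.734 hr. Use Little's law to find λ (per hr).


λ = L/W = 31.11/2.734 = 11.3789 /hr

Final: 11.3789 /hr


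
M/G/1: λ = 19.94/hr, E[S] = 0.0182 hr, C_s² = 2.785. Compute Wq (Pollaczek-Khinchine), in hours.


ρ = λ·E[S] = 19.94·0.0182 = 0.3629
E[S²] = E[S]²(1+C_s²) = 0.0182²·(1+2.785) = 0.001254
Wq = λ·E[S²]/(2(1−ρ)) = 19.94·0.001254/(2·0.6371) = 0.01962 hr

Final: 0.01962 hr


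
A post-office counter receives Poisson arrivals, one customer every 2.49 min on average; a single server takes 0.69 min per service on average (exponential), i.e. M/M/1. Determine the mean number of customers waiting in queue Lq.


λ = 60/2.49 = 24.0964 /hr
μ = 60/0.69 = 86.9565 /hr
ρ = λ/μ = 24.0964/86.9565 = 0.2771
Lq = ρ²/(1−ρ) = 0.07679/0.7229 = 0.1062

Final: 0.1062


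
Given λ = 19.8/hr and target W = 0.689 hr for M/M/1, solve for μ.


W = 1/(μ−λ) ⇒ μ − λ = 1/W = 1/0.689 = 1.4514
μ = λ + 1/W = 19.8 + 1.4514 = 21.2514 per hr

Final: 21.2514 /hr


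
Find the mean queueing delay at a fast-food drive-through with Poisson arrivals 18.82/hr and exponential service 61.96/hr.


ρ = 18.82/61.96 = 0.3037
Wq = ρ/(μ−λ) = 0.3037/(61.96 − 18.82) = 0.3037/43.14 = 0.007041 hr

Final: 0.007041 hr


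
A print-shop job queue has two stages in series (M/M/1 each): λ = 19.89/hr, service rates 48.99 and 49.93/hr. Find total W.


Each node sees arrival rate λ = 19.89/hr (tandem ⇒ throughput preserved).
W₁ = 1/(μ₁−λ) = 1/(48.99−19.89) = 0.03436 hr
W₂ = 1/(μ₂−λ) = 1/(49.93−19.89) = 0.03329 hr
W_total = W₁ + W₂ = 0.03436 + 0.03329 = 0.06765 hr

Final: 0.06765 hr


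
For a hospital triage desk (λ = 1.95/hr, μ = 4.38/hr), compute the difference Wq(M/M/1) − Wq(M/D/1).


ρ = 1.95/4.38 = 0.4452
Wq(M/M/1) = ρ/(μ−λ) = 0.4452/2.43 = 0.18321 hr
Wq(M/D/1) = ρ/(2(μ−λ)) = 0.09161 hr
Savings = 0.18321 − 0.09161 = 0.09161 hr

Final: 0.09161 hr


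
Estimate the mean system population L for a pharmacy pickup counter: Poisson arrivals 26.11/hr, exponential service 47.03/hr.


ρ = λ/μ = 26.11/47.03 = 0.5552
L = ρ/(1−ρ) = 0.5552/(1 − 0.5552) = 0.5552/0.4448 = 1.2481

Final: 1.2481


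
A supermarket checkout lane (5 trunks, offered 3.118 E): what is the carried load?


B(5,3.118) = 0.120236 (Erlang-B)
Carried load = a(1 − B) = 3.118·(1 − 0.120236) = 3.118·0.879764 = 2.7431 E

Final: 2.7431 Erlangs


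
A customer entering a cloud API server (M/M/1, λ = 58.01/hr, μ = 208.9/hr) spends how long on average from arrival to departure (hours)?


W = 1/(μ−λ) = 1/(208.9 − 58.01) = 1/150.89 = 0.006627 hr

Final: 0.006627 hr


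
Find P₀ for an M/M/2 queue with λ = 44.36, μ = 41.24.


a = λ/μ = 44.36/41.24 = 1.0757; ρ = a/c = 0.5378
Σ_{k=0}^{1} a^k/k! (terms k=0..1) = 1.00000 + 1.07565 = 2.07565
Tail: a^2/(2!(1−ρ)) = 1.15703/(2·0.4622) = 1.25173
P₀ = 1/(2.07565 + 1.25173) = 1/3.32739 = 0.300536

Final: 0.300536


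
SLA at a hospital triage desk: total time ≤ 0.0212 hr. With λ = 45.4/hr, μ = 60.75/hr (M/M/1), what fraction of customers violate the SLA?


W ~ Exponential(μ−λ) for M/M/1.
μ − λ = 60.75 − 45.4 = 15.3500
P(W > t) = e^{−(μ−λ)t} = e^{−0.3254} = 0.722224

Final: 0.722224


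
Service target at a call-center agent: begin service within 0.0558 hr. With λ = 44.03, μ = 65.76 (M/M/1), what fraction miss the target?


ρ = 44.03/65.76 = 0.6696
P(Wq > t) = ρ·e^{−(μ−λ)t} = 0.6696·e^{−1.2125}
= 0.6696·0.297443 = 0.199154

Final: 0.199154


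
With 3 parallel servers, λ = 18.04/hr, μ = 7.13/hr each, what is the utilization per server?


ρ = λ/(cμ) = 18.04/(3·7.13) = 18.04/21.39 = 0.8434

Final: 0.8434


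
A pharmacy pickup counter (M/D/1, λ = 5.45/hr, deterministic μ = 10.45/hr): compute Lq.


ρ = 5.45/10.45 = 0.5215
M/D/1: Lq = ρ²/(2(1−ρ)) = 0.2720/(2·0.4785) = 0.28423

Final: 0.28423


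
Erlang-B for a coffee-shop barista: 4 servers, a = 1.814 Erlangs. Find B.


B(c,a) = (a^c/c!) / Σ_{k=0}^{c} a^k/k!
a^4/4! = 0.451168
Σ terms (k=0..4): 1.00000 + 1.81400 + 1.64530 + 0.99486 + 0.45117 = 5.905322
B = 0.451168/5.905322 = 0.076400

Final: 0.076400


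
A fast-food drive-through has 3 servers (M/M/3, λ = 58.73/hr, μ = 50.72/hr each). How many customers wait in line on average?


a = λ/μ = 1.1579; ρ = a/3 = 0.3860
P₀ = 0.307718
Lq = P₀·a^c·ρ / (c!·(1−ρ)²) = 0.307718·1.55254·0.3860/(6·0.37703)
= 0.08151

Final: 0.08151


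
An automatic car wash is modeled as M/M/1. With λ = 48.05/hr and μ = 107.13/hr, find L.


ρ = λ/μ = 48.05/107.13 = 0.4485
L = ρ/(1−ρ) = 0.4485/(1 − 0.4485) = 0.4485/0.5515 = 0.8133

Final: 0.8133


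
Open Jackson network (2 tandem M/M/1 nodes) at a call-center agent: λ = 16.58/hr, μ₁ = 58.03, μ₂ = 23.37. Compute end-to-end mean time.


Each node sees arrival rate λ = 16.58/hr (tandem ⇒ throughput preserved).
W₁ = 1/(μ₁−λ) = 1/(58.03−16.58) = 0.02413 hr
W₂ = 1/(μ₂−λ) = 1/(23.37−16.58) = 0.14728 hr
W_total = W₁ + W₂ = 0.02413 + 0.14728 = 0.17140 hr

Final: 0.17140 hr


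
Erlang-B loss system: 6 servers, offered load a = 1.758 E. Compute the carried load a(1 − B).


B(6,1.758) = 0.007084 (Erlang-B)
Carried load = a(1 − B) = 1.758·(1 − 0.007084) = 1.758·0.992916 = 1.7455 E

Final: 1.7455 Erlangs


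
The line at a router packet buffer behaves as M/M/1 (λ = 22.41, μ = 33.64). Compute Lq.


ρ = 22.41/33.64 = 0.6662
Lq = ρ²/(1−ρ) = 0.4438/0.3338 = 1.3294

Final: 1.3294


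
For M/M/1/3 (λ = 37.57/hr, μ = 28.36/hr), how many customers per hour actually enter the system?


ρ = 1.3248; P_K = (1−ρ)ρ^3/(1−ρ^4) = 0.363004
λ_eff = λ(1 − P_K) = 37.57·(1 − 0.363004) = 37.57·0.636996 = 23.9320 /hr

Final: 23.9320 /hr


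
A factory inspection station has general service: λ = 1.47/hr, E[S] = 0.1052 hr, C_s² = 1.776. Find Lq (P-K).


ρ = λ·E[S] = 1.47·0.1052 = 0.1546
Lq = ρ²(1+C_s²)/(2(1−ρ)) = 0.02391·(1+1.776)/(2·0.8454)
= 0.02391·2.7760/1.6907 = 0.03927

Final: 0.03927


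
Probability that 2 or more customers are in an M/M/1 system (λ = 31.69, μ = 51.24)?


ρ = 31.69/51.24 = 0.6185
P(N ≥ n) = ρ^n = 0.6185^2 = 0.382495

Final: 0.382495


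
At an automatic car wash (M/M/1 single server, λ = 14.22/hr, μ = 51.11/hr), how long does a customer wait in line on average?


ρ = 14.22/51.11 = 0.2782
Wq = ρ/(μ−λ) = 0.2782/(51.11 − 14.22) = 0.2782/36.89 = 0.007542 hr

Final: 0.007542 hr


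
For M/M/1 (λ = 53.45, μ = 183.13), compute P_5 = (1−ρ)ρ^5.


ρ = 53.45/183.13 = 0.2919
P_n = (1−ρ)·ρ^n = (1 − 0.2919)·0.2919^5 = 0.7081·0.002118 = 0.001500

Final: 0.001500


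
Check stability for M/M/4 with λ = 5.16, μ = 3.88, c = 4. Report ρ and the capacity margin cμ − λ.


Total capacity cμ = 4·3.88 = 15.52/hr
ρ = λ/(cμ) = 5.16/15.52 = 0.3325
Stable ⇔ ρ < 1: YES
Spare capacity = cμ − λ = 15.52 − 5.16 = 10.36/hr

Final: ρ = 0.3325; stable; margin = 10.36/hr


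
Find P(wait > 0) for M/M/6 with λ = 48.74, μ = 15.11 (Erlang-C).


a = λ/μ = 3.2257; ρ = a/6 = 0.5376
P₀ = 0.038719 (from M/M/c formula)
C(c,a) = [a^c/(c!(1−ρ))]·P₀ = [1126.48746/(720·0.4624)]·0.038719
= 3.38367·0.038719 = 0.131013

Final: 0.131013


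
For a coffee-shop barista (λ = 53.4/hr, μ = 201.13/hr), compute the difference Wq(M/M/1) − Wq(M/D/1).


ρ = 53.4/201.13 = 0.2655
Wq(M/M/1) = ρ/(μ−λ) = 0.2655/147.73 = 0.001797 hr
Wq(M/D/1) = ρ/(2(μ−λ)) = 0.0008986 hr
Savings = 0.001797 − 0.0008986 = 0.0008986 hr

Final: 0.0008986 hr


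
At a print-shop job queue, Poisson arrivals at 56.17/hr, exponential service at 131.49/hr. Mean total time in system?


W = 1/(μ−λ) = 1/(131.49 − 56.17) = 1/75.32 = 0.01328 hr

Final: 0.01328 hr


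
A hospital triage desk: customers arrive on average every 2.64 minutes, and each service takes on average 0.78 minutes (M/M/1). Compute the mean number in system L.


λ = 60/2.64 = 22.7273 /hr
μ = 60/0.78 = 76.9231 /hr
ρ = λ/μ = 22.7273/76.9231 = 0.2955
L = ρ/(1−ρ) = 0.2955/0.7045 = 0.4194

Final: 0.4194


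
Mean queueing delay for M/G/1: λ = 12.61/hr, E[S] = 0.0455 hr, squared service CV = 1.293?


ρ = λ·E[S] = 12.61·0.0455 = 0.5738
E[S²] = E[S]²(1+C_s²) = 0.0455²·(1+1.293) = 0.004747
Wq = λ·E[S²]/(2(1−ρ)) = 12.61·0.004747/(2·0.4262) = 0.07022 hr

Final: 0.07022 hr


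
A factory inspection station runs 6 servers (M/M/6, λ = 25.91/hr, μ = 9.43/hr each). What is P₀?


a = λ/μ = 25.91/9.43 = 2.7476; ρ = a/c = 0.4579
Σ_{k=0}^{5} a^k/k! (terms k=0..5) = 1.00000 + 2.74761 + 3.77469 + 3.45713 + 2.37472 + 1.30496 = 14.65911
Tail: a^6/(6!(1−ρ)) = 430.26332/(720·0.5421) = 1.10243
P₀ = 1/(14.65911 + 1.10243) = 1/15.76154 = 0.063446

Final: 0.063446


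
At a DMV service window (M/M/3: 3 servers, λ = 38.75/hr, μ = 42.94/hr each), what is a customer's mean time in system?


a = 0.9024; ρ = 0.3008; P₀ = 0.402450
Lq = P₀·a^c·ρ/(c!(1−ρ)²) = 0.03033
Wq = Lq/λ = 0.03033/38.75 = 0.0007827 hr
W = Wq + 1/μ = 0.0007827 + 0.02329 = 0.02407 hr

Final: 0.02407 hr


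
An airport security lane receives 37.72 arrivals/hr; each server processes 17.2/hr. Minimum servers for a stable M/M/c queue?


Stability requires cμ > λ ⇔ c > λ/μ.
λ/μ = 37.72/17.2 = 2.1930
Minimum integer c = ⌊2.1930⌋ + 1 = 3
Check: 3·17.2 = 51.60 > 37.72, while 2·17.2 = 34.40 ≤ 37.72

Final: 3 servers


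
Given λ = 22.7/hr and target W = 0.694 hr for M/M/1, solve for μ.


W = 1/(μ−λ) ⇒ μ − λ = 1/W = 1/0.694 = 1.4409
μ = λ + 1/W = 22.7 + 1.4409 = 24.1409 per hr

Final: 24.1409 /hr


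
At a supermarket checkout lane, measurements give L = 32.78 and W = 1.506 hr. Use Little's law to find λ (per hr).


λ = L/W = 32.78/1.506 = 21.7663 /hr

Final: 21.7663 /hr


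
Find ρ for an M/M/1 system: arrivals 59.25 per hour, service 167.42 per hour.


ρ = λ/μ = 59.25/167.42 = 0.3539

Final: 0.3539


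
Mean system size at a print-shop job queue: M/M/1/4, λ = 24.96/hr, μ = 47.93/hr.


ρ = 24.96/47.93 = 0.5208
L = ρ[1 − (K+1)ρ^K + Kρ^(K+1)] / [(1−ρ)(1−ρ^(K+1))]
Numerator: 0.5208·(1 − 5·0.073544 + 4·0.038299) = 0.409043
Denominator: (0.4792)·(0.961701) = 0.460886
L = 0.409043/0.460886 = 0.8875

Final: 0.8875


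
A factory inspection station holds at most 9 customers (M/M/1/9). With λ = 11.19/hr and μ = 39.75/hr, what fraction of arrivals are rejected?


ρ = λ/μ = 11.19/39.75 = 0.2815
P_K = (1−ρ)ρ^K/(1−ρ^(K+1)) = (0.7185·0.00001110)/(1 − 0.000003126)
= 0.000007977/0.999997 = 0.000007977

Final: 0.000007977


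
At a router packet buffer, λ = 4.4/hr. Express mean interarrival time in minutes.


Mean interarrival time = 1/λ = 1/4.4 hour = 0.22727 hour
In minutes: 0.22727 × 60 = 13.6364 min

Final: 13.6364 min


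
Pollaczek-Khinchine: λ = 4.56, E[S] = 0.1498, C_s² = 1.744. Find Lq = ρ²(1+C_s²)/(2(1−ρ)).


ρ = λ·E[S] = 4.56·0.1498 = 0.6831
Lq = ρ²(1+C_s²)/(2(1−ρ)) = 0.4666·(1+1.744)/(2·0.3169)
= 0.4666·2.7440/0.6338 = 2.02008

Final: 2.02008


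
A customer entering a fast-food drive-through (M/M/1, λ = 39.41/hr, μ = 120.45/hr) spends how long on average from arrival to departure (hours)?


W = 1/(μ−λ) = 1/(120.45 − 39.41) = 1/81.04 = 0.01234 hr

Final: 0.01234 hr


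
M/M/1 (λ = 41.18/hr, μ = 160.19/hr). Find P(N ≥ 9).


ρ = 41.18/160.19 = 0.2571
P(N ≥ n) = ρ^n = 0.2571^9 = 0.000004903

Final: 0.000004903


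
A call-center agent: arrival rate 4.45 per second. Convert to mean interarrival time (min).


Mean interarrival time = 1/λ = 1/4.45 second = 0.22472 second
In minutes: 0.22472 × 0.0166667 = 0.003745 min

Final: 0.003745 min


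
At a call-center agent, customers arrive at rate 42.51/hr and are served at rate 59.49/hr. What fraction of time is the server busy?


ρ = λ/μ = 42.51/59.49 = 0.7146

Final: 0.7146


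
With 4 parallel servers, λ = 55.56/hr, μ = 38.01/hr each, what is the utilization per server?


ρ = λ/(cμ) = 55.56/(4·38.01) = 55.56/152.04 = 0.3654

Final: 0.3654


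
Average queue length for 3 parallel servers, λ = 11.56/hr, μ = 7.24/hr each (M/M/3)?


a = λ/μ = 1.5967; ρ = a/3 = 0.5322
P₀ = 0.187909
Lq = P₀·a^c·ρ / (c!·(1−ρ)²) = 0.187909·4.07059·0.5322/(6·0.21881)
= 0.31009

Final: 0.31009


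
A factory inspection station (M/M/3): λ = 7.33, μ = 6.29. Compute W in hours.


a = 1.1653; ρ = 0.3884; P₀ = 0.305283
Lq = P₀·a^c·ρ/(c!(1−ρ)²) = 0.08363
Wq = Lq/λ = 0.08363/7.33 = 0.01141 hr
W = Wq + 1/μ = 0.01141 + 0.15898 = 0.17039 hr

Final: 0.17039 hr


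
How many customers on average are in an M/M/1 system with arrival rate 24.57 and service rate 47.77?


ρ = λ/μ = 24.57/47.77 = 0.5143
L = ρ/(1−ρ) = 0.5143/(1 − 0.5143) = 0.5143/0.4857 = 1.0591

Final: 1.0591


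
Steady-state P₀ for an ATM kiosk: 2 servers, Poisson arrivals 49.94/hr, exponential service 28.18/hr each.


a = λ/μ = 49.94/28.18 = 1.7722; ρ = a/c = 0.8861
Σ_{k=0}^{1} a^k/k! (terms k=0..1) = 1.00000 + 1.77218 = 2.77218
Tail: a^2/(2!(1−ρ)) = 3.14062/(2·0.1139) = 13.78545
P₀ = 1/(2.77218 + 13.78545) = 1/16.55763 = 0.060395

Final: 0.060395


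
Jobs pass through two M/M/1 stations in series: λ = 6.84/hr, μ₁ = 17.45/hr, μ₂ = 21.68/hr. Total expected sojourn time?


Each node sees arrival rate λ = 6.84/hr (tandem ⇒ throughput preserved).
W₁ = 1/(μ₁−λ) = 1/(17.45−6.84) = 0.09425 hr
W₂ = 1/(μ₂−λ) = 1/(21.68−6.84) = 0.06739 hr
W_total = W₁ + W₂ = 0.09425 + 0.06739 = 0.16164 hr

Final: 0.16164 hr


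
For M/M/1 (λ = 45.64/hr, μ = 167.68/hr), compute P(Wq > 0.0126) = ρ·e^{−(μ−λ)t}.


ρ = 45.64/167.68 = 0.2722
P(Wq > t) = ρ·e^{−(μ−λ)t} = 0.2722·e^{−1.5377}
= 0.2722·0.214874 = 0.058485

Final: 0.058485


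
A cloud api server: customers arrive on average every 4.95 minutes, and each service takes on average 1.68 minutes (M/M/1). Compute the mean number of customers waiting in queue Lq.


λ = 60/4.95 = 12.1212 /hr
μ = 60/1.68 = 35.7143 /hr
ρ = λ/μ = 12.1212/35.7143 = 0.3394
Lq = ρ²/(1−ρ) = 0.1152/0.6606 = 0.1744

Final: 0.1744


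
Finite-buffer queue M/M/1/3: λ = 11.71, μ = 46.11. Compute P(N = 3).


ρ = λ/μ = 11.71/46.11 = 0.2540
P_K = (1−ρ)ρ^K/(1−ρ^(K+1)) = (0.7460·0.016379)/(1 − 0.004160)
= 0.012219/0.995840 = 0.012270

Final: 0.012270


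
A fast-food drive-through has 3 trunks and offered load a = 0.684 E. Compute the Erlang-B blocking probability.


B(c,a) = (a^c/c!) / Σ_{k=0}^{c} a^k/k!
a^3/3! = 0.053336
Σ terms (k=0..3): 1.00000 + 0.68400 + 0.23393 + 0.05334 = 1.971264
B = 0.053336/1.971264 = 0.027057

Final: 0.027057


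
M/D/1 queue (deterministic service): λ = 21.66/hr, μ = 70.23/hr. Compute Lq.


ρ = 21.66/70.23 = 0.3084
M/D/1: Lq = ρ²/(2(1−ρ)) = 0.09512/(2·0.6916) = 0.06877

Final: 0.06877


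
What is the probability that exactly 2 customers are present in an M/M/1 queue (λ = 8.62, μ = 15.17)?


ρ = 8.62/15.17 = 0.5682
P_n = (1−ρ)·ρ^n = (1 − 0.5682)·0.5682^2 = 0.4318·0.322882 = 0.139412

Final: 0.139412


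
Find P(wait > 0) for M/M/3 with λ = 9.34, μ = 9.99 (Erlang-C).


a = λ/μ = 0.9349; ρ = a/3 = 0.3116
P₀ = 0.389127 (from M/M/c formula)
C(c,a) = [a^c/(c!(1−ρ))]·P₀ = [0.81723/(6·0.6884)]·0.389127
= 0.19787·0.389127 = 0.076997

Final: 0.076997


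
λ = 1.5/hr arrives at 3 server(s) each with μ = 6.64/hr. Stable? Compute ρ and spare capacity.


Total capacity cμ = 3·6.64 = 19.92/hr
ρ = λ/(cμ) = 1.5/19.92 = 0.07530
Stable ⇔ ρ < 1: YES
Spare capacity = cμ − λ = 19.92 − 1.5 = 18.42/hr

Final: ρ = 0.07530; stable; margin = 18.42/hr


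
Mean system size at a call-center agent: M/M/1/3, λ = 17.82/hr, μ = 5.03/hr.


ρ = 17.82/5.03 = 3.5427
L = ρ[1 − (K+1)ρ^K + Kρ^(K+1)] / [(1−ρ)(1−ρ^(K+1))]
Numerator: 3.5427·(1 − 4·44.465087 + 3·157.528399) = 1047.677299
Denominator: (-2.5427)·(-156.528399) = 398.011575
L = 1047.677299/398.011575 = 2.6323

Final: 2.6323


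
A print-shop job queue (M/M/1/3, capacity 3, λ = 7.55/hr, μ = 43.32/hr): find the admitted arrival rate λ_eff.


ρ = 0.1743; P_K = (1−ρ)ρ^3/(1−ρ^4) = 0.004375
λ_eff = λ(1 − P_K) = 7.55·(1 − 0.004375) = 7.55·0.995625 = 7.5170 /hr

Final: 7.5170 /hr


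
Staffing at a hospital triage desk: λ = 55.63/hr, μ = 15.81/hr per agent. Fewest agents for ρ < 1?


Stability requires cμ > λ ⇔ c > λ/μ.
λ/μ = 55.63/15.81 = 3.5187
Minimum integer c = ⌊3.5187⌋ + 1 = 4
Check: 4·15.81 = 63.24 > 55.63, while 3·15.81 = 47.43 ≤ 55.63

Final: 4 servers


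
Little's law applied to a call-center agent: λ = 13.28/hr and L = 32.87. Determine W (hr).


W = L/λ = 32.87/13.28 = 2.4752 hr

Final: 2.4752 hr


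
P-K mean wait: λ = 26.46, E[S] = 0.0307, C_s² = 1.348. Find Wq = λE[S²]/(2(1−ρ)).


ρ = λ·E[S] = 26.46·0.0307 = 0.8123
E[S²] = E[S]²(1+C_s²) = 0.0307²·(1+1.348) = 0.002213
Wq = λ·E[S²]/(2(1−ρ)) = 26.46·0.002213/(2·0.1877) = 0.15600 hr

Final: 0.15600 hr


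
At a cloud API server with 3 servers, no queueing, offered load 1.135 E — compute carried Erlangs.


B(3,1.135) = 0.080617 (Erlang-B)
Carried load = a(1 − B) = 1.135·(1 − 0.080617) = 1.135·0.919383 = 1.0435 E

Final: 1.0435 Erlangs


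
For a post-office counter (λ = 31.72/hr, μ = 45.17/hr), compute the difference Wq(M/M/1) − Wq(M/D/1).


ρ = 31.72/45.17 = 0.7022
Wq(M/M/1) = ρ/(μ−λ) = 0.7022/13.45 = 0.05221 hr
Wq(M/D/1) = ρ/(2(μ−λ)) = 0.02611 hr
Savings = 0.05221 − 0.02611 = 0.02611 hr

Final: 0.02611 hr


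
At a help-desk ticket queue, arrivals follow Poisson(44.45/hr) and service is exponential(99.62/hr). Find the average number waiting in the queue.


ρ = 44.45/99.62 = 0.4462
Lq = ρ²/(1−ρ) = 0.1991/0.5538 = 0.3595

Final: 0.3595


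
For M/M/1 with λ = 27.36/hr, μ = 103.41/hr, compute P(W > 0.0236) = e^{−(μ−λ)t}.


W ~ Exponential(μ−λ) for M/M/1.
μ − λ = 103.41 − 27.36 = 76.0500
P(W > t) = e^{−(μ−λ)t} = e^{−1.7948} = 0.166164

Final: 0.166164


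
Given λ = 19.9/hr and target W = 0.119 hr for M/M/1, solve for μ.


W = 1/(μ−λ) ⇒ μ − λ = 1/W = 1/0.119 = 8.4034
μ = λ + 1/W = 19.9 + 8.4034 = 28.3034 per hr

Final: 28.3034 /hr


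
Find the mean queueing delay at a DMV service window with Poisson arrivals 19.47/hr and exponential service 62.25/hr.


ρ = 19.47/62.25 = 0.3128
Wq = ρ/(μ−λ) = 0.3128/(62.25 − 19.47) = 0.3128/42.78 = 0.007311 hr

Final: 0.007311 hr


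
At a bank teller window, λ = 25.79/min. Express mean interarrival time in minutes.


Mean interarrival time = 1/λ = 1/25.79 minute = 0.03877 minute
In minutes: 0.03877 × 1 = 0.03877 min

Final: 0.03877 min


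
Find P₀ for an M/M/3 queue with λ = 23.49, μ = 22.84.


a = λ/μ = 23.49/22.84 = 1.0285; ρ = a/c = 0.3428
Σ_{k=0}^{2} a^k/k! (terms k=0..2) = 1.00000 + 1.02846 + 0.52886 = 2.55732
Tail: a^3/(3!(1−ρ)) = 1.08783/(6·0.6572) = 0.27588
P₀ = 1/(2.55732 + 0.27588) = 1/2.83321 = 0.352957

Final: 0.352957


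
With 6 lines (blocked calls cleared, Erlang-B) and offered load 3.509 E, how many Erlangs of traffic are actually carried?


B(6,3.509) = 0.083076 (Erlang-B)
Carried load = a(1 − B) = 3.509·(1 − 0.083076) = 3.509·0.916924 = 3.2175 E

Final: 3.2175 Erlangs


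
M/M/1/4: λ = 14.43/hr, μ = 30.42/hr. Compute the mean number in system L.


ρ = 14.43/30.42 = 0.4744
L = ρ[1 − (K+1)ρ^K + Kρ^(K+1)] / [(1−ρ)(1−ρ^(K+1))]
Numerator: 0.4744·(1 − 5·0.050632 + 4·0.024018) = 0.399842
Denominator: (0.5256)·(0.975982) = 0.513016
L = 0.399842/0.513016 = 0.7794

Final: 0.7794


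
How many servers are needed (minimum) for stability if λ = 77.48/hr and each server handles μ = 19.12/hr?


Stability requires cμ > λ ⇔ c > λ/μ.
λ/μ = 77.48/19.12 = 4.0523
Minimum integer c = ⌊4.0523⌋ + 1 = 5
Check: 5·19.12 = 95.60 > 77.48, while 4·19.12 = 76.48 ≤ 77.48

Final: 5 servers


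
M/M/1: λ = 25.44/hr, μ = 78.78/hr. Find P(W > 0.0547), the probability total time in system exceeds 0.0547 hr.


W ~ Exponential(μ−λ) for M/M/1.
μ − λ = 78.78 − 25.44 = 53.3400
P(W > t) = e^{−(μ−λ)t} = e^{−2.9177} = 0.054058

Final: 0.054058


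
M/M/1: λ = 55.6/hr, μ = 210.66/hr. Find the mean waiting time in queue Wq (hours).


ρ = 55.6/210.66 = 0.2639
Wq = ρ/(μ−λ) = 0.2639/(210.66 − 55.6) = 0.2639/155.06 = 0.001702 hr

Final: 0.001702 hr


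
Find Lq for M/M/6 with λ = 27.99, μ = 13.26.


a = λ/μ = 2.1109; ρ = a/6 = 0.3518
P₀ = 0.120885
Lq = P₀·a^c·ρ / (c!·(1−ρ)²) = 0.120885·88.46190·0.3518/(720·0.42015)
= 0.01244

Final: 0.01244


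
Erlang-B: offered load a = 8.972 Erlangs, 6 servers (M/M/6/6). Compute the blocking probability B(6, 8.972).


B(c,a) = (a^c/c!) / Σ_{k=0}^{c} a^k/k!
a^6/6! = 724.441120
Σ terms (k=0..6): 1.00000 + 8.97200 + 40.24839 + 120.36952 + 269.98884 + 484.46798 + 724.44112 = 1649.487859
B = 724.441120/1649.487859 = 0.439192

Final: 0.439192


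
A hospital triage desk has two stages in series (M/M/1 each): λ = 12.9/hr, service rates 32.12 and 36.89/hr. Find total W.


Each node sees arrival rate λ = 12.9/hr (tandem ⇒ throughput preserved).
W₁ = 1/(μ₁−λ) = 1/(32.12−12.9) = 0.05203 hr
W₂ = 1/(μ₂−λ) = 1/(36.89−12.9) = 0.04168 hr
W_total = W₁ + W₂ = 0.05203 + 0.04168 = 0.09371 hr

Final: 0.09371 hr


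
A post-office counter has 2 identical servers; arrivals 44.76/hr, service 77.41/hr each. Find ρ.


ρ = λ/(cμ) = 44.76/(2·77.41) = 44.76/154.82 = 0.2891

Final: 0.2891


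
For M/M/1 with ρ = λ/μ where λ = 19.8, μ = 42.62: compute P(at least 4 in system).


ρ = 19.8/42.62 = 0.4646
P(N ≥ n) = ρ^n = 0.4646^4 = 0.046581

Final: 0.046581


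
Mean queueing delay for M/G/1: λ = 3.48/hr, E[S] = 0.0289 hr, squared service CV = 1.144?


ρ = λ·E[S] = 3.48·0.0289 = 0.1006
E[S²] = E[S]²(1+C_s²) = 0.0289²·(1+1.144) = 0.001791
Wq = λ·E[S²]/(2(1−ρ)) = 3.48·0.001791/(2·0.8994) = 0.003464 hr

Final: 0.003464 hr


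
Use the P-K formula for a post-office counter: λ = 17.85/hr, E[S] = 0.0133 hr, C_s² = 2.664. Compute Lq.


ρ = λ·E[S] = 17.85·0.0133 = 0.2374
Lq = ρ²(1+C_s²)/(2(1−ρ)) = 0.05636·(1+2.664)/(2·0.7626)
= 0.05636·3.6640/1.5252 = 0.13540

Final: 0.13540


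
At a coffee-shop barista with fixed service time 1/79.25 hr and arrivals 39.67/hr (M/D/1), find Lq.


ρ = 39.67/79.25 = 0.5006
M/D/1: Lq = ρ²/(2(1−ρ)) = 0.2506/(2·0.4994) = 0.25085

Final: 0.25085


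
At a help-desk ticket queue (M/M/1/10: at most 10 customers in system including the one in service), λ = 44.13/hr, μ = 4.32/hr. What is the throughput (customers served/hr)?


ρ = 10.2153; P_K = (1−ρ)ρ^10/(1−ρ^11) = 0.902107
λ_eff = λ(1 − P_K) = 44.13·(1 − 0.902107) = 44.13·0.097893 = 4.3200 /hr

Final: 4.3200 /hr


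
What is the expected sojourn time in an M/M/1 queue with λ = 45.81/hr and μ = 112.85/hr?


W = 1/(μ−λ) = 1/(112.85 − 45.81) = 1/67.04 = 0.01492 hr

Final: 0.01492 hr


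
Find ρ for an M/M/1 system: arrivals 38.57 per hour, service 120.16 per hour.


ρ = λ/μ = 38.57/120.16 = 0.3210

Final: 0.3210


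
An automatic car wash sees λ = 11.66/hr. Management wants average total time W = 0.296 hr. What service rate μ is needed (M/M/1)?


W = 1/(μ−λ) ⇒ μ − λ = 1/W = 1/0.296 = 3.3784
μ = λ + 1/W = 11.66 + 3.3784 = 15.0384 per hr

Final: 15.0384 /hr


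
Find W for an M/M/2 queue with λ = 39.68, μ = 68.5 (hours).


a = 0.5793; ρ = 0.2896; P₀ = 0.550826
Lq = P₀·a^c·ρ/(c!(1−ρ)²) = 0.05304
Wq = Lq/λ = 0.05304/39.68 = 0.001337 hr
W = Wq + 1/μ = 0.001337 + 0.01460 = 0.01594 hr

Final: 0.01594 hr


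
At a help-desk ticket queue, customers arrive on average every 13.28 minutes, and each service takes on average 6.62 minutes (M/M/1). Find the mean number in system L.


λ = 60/13.28 = 4.5181 /hr
μ = 60/6.62 = 9.0634 /hr
ρ = λ/μ = 4.5181/9.0634 = 0.4985
L = ρ/(1−ρ) = 0.4985/0.5015 = 0.9940

Final: 0.9940


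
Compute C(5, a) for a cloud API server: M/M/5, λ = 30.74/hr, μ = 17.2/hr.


a = λ/μ = 1.7872; ρ = a/5 = 0.3574
P₀ = 0.166743 (from M/M/c formula)
C(c,a) = [a^c/(c!(1−ρ))]·P₀ = [18.23380/(120·0.6426)]·0.166743
= 0.23647·0.166743 = 0.039430

Final: 0.039430


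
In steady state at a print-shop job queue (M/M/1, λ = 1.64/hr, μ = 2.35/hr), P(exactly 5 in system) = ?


ρ = 1.64/2.35 = 0.6979
P_n = (1−ρ)·ρ^n = (1 − 0.6979)·0.6979^5 = 0.3021·0.165531 = 0.050012

Final: 0.050012


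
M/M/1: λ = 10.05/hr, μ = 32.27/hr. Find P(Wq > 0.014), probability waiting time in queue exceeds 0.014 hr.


ρ = 10.05/32.27 = 0.3114
P(Wq > t) = ρ·e^{−(μ−λ)t} = 0.3114·e^{−0.3111}
= 0.3114·0.732655 = 0.228174

Final: 0.228174


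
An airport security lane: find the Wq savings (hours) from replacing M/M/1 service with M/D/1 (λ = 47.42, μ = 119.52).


ρ = 47.42/119.52 = 0.3968
Wq(M/M/1) = ρ/(μ−λ) = 0.3968/72.10 = 0.005503 hr
Wq(M/D/1) = ρ/(2(μ−λ)) = 0.002751 hr
Savings = 0.005503 − 0.002751 = 0.002751 hr

Final: 0.002751 hr


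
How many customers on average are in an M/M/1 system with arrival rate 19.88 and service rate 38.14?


ρ = λ/μ = 19.88/38.14 = 0.5212
L = ρ/(1−ρ) = 0.5212/(1 − 0.5212) = 0.5212/0.4788 = 1.0887

Final: 1.0887


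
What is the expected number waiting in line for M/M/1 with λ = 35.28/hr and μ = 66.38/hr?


ρ = 35.28/66.38 = 0.5315
Lq = ρ²/(1−ρ) = 0.2825/0.4685 = 0.6029

Final: 0.6029


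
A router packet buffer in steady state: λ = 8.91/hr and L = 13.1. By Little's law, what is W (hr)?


W = L/λ = 13.1/8.91 = 1.4703 hr

Final: 1.4703 hr


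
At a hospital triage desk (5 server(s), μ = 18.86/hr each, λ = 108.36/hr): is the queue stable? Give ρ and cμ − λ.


Total capacity cμ = 5·18.86 = 94.30/hr
ρ = λ/(cμ) = 108.36/94.30 = 1.1491
Stable ⇔ ρ < 1: NO
Spare capacity = cμ − λ = 94.30 − 108.36 = -14.06/hr

Final: ρ = 1.1491; unstable; margin = -14.06/hr


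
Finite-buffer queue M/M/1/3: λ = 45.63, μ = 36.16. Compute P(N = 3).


ρ = λ/μ = 45.63/36.16 = 1.2619
P_K = (1−ρ)ρ^K/(1−ρ^(K+1)) = (-0.2619·2.009399)/(1 − 2.535643)
= -0.526245/-1.535643 = 0.342687

Final: 0.342687


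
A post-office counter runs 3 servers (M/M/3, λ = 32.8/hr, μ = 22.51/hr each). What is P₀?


a = λ/μ = 32.8/22.51 = 1.4571; ρ = a/c = 0.4857
Σ_{k=0}^{2} a^k/k! (terms k=0..2) = 1.00000 + 1.45713 + 1.06161 = 3.51874
Tail: a^3/(3!(1−ρ)) = 3.09382/(6·0.5143) = 1.00262
P₀ = 1/(3.51874 + 1.00262) = 1/4.52136 = 0.221172

Final: 0.221172


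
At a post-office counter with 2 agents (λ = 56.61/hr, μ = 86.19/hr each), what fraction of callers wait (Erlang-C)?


a = λ/μ = 0.6568; ρ = a/2 = 0.3284
P₀ = 0.505568 (from M/M/c formula)
C(c,a) = [a^c/(c!(1−ρ))]·P₀ = [0.43139/(2·0.6716)]·0.505568
= 0.32117·0.505568 = 0.162373

Final: 0.162373


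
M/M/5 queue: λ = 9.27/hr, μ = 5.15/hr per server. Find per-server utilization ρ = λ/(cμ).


ρ = λ/(cμ) = 9.27/(5·5.15) = 9.27/25.75 = 0.3600

Final: 0.3600


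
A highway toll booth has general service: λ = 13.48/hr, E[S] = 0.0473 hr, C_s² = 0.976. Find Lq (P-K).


ρ = λ·E[S] = 13.48·0.0473 = 0.6376
Lq = ρ²(1+C_s²)/(2(1−ρ)) = 0.4065·(1+0.976)/(2·0.3624)
= 0.4065·1.9760/0.7248 = 1.10835

Final: 1.10835


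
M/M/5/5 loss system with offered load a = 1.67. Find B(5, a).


B(c,a) = (a^c/c!) / Σ_{k=0}^{c} a^k/k!
a^5/5! = 0.108243
Σ terms (k=0..5): 1.00000 + 1.67000 + 1.39445 + 0.77624 + 0.32408 + 0.10824 = 5.273019
B = 0.108243/5.273019 = 0.020528

Final: 0.020528


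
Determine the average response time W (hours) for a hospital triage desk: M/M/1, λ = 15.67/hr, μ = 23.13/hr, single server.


W = 1/(μ−λ) = 1/(23.13 − 15.67) = 1/7.46 = 0.1340 hr

Final: 0.1340 hr


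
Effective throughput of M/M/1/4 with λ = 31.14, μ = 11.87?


ρ = 2.6234; P_K = (1−ρ)ρ^4/(1−ρ^5) = 0.623839
λ_eff = λ(1 − P_K) = 31.14·(1 − 0.623839) = 31.14·0.376161 = 11.7137 /hr

Final: 11.7137 /hr


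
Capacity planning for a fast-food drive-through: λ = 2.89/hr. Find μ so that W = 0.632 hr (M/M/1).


W = 1/(μ−λ) ⇒ μ − λ = 1/W = 1/0.632 = 1.5823
μ = λ + 1/W = 2.89 + 1.5823 = 4.4723 per hr

Final: 4.4723 /hr


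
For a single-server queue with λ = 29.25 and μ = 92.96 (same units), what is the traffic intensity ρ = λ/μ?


ρ = λ/μ = 29.25/92.96 = 0.3147

Final: 0.3147


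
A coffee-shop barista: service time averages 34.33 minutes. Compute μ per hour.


μ = 1/(service time) in consistent units.
1 hour = 60 min, so μ = 60/34.33 = 1.7477 per hour

Final: 1.7477 /hr


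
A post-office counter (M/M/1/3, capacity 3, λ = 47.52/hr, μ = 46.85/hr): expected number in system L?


ρ = 47.52/46.85 = 1.0143
L = ρ[1 − (K+1)ρ^K + Kρ^(K+1)] / [(1−ρ)(1−ρ^(K+1))]
Numerator: 1.0143·(1 − 4·1.043519 + 3·1.058443) = 0.001269
Denominator: (-0.01430)·(-0.058443) = 0.0008358
L = 0.001269/0.0008358 = 1.5177

Final: 1.5177


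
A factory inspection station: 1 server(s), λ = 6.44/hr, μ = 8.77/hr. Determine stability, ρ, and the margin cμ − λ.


Total capacity cμ = 1·8.77 = 8.77/hr
ρ = λ/(cμ) = 6.44/8.77 = 0.7343
Stable ⇔ ρ < 1: YES
Spare capacity = cμ − λ = 8.77 − 6.44 = 2.33/hr

Final: ρ = 0.7343; stable; margin = 2.33/hr


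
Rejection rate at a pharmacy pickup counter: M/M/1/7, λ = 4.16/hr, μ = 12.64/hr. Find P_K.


ρ = λ/μ = 4.16/12.64 = 0.3291
P_K = (1−ρ)ρ^K/(1−ρ^(K+1)) = (0.6709·0.0004182)/(1 − 0.0001376)
= 0.0002806/0.999862 = 0.0002806

Final: 0.0002806


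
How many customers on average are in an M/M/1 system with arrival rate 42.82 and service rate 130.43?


ρ = λ/μ = 42.82/130.43 = 0.3283
L = ρ/(1−ρ) = 0.3283/(1 − 0.3283) = 0.3283/0.6717 = 0.4888

Final: 0.4888


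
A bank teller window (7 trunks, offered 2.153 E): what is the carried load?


B(7,2.153) = 0.004950 (Erlang-B)
Carried load = a(1 − B) = 2.153·(1 − 0.004950) = 2.153·0.995050 = 2.1423 E

Final: 2.1423 Erlangs


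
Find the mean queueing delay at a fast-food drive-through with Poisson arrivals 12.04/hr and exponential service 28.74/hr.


ρ = 12.04/28.74 = 0.4189
Wq = ρ/(μ−λ) = 0.4189/(28.74 − 12.04) = 0.4189/16.70 = 0.02509 hr

Final: 0.02509 hr


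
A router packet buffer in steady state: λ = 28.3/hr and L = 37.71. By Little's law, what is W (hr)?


W = L/λ = 37.71/28.3 = 1.3325 hr

Final: 1.3325 hr


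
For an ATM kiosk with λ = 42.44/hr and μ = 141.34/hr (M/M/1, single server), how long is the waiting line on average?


ρ = 42.44/141.34 = 0.3003
Lq = ρ²/(1−ρ) = 0.09016/0.6997 = 0.1289

Final: 0.1289


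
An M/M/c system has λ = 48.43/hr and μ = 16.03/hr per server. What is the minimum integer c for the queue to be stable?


Stability requires cμ > λ ⇔ c > λ/μ.
λ/μ = 48.43/16.03 = 3.0212
Minimum integer c = ⌊3.0212⌋ + 1 = 4
Check: 4·16.03 = 64.12 > 48.43, while 3·16.03 = 48.09 ≤ 48.43

Final: 4 servers


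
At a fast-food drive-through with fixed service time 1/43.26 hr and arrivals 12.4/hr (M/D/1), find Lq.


ρ = 12.4/43.26 = 0.2866
M/D/1: Lq = ρ²/(2(1−ρ)) = 0.08216/(2·0.7134) = 0.05759

Final: 0.05759


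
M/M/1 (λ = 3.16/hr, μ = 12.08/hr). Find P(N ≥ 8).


ρ = 3.16/12.08 = 0.2616
P(N ≥ n) = ρ^n = 0.2616^8 = 0.00002193

Final: 0.00002193


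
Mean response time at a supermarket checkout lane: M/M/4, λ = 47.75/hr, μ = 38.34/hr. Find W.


a = 1.2454; ρ = 0.3114; P₀ = 0.286654
Lq = P₀·a^c·ρ/(c!(1−ρ)²) = 0.01887
Wq = Lq/λ = 0.01887/47.75 = 0.0003951 hr
W = Wq + 1/μ = 0.0003951 + 0.02608 = 0.02648 hr

Final: 0.02648 hr


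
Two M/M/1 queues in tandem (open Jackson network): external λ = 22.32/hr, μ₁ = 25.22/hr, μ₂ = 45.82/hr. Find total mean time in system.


Each node sees arrival rate λ = 22.32/hr (tandem ⇒ throughput preserved).
W₁ = 1/(μ₁−λ) = 1/(25.22−22.32) = 0.34483 hr
W₂ = 1/(μ₂−λ) = 1/(45.82−22.32) = 0.04255 hr
W_total = W₁ + W₂ = 0.34483 + 0.04255 = 0.38738 hr

Final: 0.38738 hr


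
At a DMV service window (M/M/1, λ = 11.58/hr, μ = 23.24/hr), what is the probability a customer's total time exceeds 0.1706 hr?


W ~ Exponential(μ−λ) for M/M/1.
μ − λ = 23.24 − 11.58 = 11.6600
P(W > t) = e^{−(μ−λ)t} = e^{−1.9892} = 0.136805

Final: 0.136805


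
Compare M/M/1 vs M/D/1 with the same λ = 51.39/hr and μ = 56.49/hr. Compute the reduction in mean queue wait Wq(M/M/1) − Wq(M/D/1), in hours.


ρ = 51.39/56.49 = 0.9097
Wq(M/M/1) = ρ/(μ−λ) = 0.9097/5.10 = 0.17838 hr
Wq(M/D/1) = ρ/(2(μ−λ)) = 0.08919 hr
Savings = 0.17838 − 0.08919 = 0.08919 hr

Final: 0.08919 hr


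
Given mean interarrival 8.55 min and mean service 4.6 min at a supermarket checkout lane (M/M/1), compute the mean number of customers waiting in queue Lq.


λ = 60/8.55 = 7.0175 /hr
μ = 60/4.6 = 13.0435 /hr
ρ = λ/μ = 7.0175/13.0435 = 0.5380
Lq = ρ²/(1−ρ) = 0.2895/0.4620 = 0.6265

Final: 0.6265


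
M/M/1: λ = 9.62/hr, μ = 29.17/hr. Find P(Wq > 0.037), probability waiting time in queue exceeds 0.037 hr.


ρ = 9.62/29.17 = 0.3298
P(Wq > t) = ρ·e^{−(μ−λ)t} = 0.3298·e^{−0.7234}
= 0.3298·0.485124 = 0.159990

Final: 0.159990


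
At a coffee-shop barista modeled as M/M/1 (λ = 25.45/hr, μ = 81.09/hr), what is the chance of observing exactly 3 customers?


ρ = 25.45/81.09 = 0.3138
P_n = (1−ρ)·ρ^n = (1 − 0.3138)·0.3138^3 = 0.6862·0.030914 = 0.021212

Final: 0.021212


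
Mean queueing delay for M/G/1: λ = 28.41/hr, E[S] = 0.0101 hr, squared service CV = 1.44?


ρ = λ·E[S] = 28.41·0.0101 = 0.2869
E[S²] = E[S]²(1+C_s²) = 0.0101²·(1+1.44) = 0.0002489
Wq = λ·E[S²]/(2(1−ρ)) = 28.41·0.0002489/(2·0.7131) = 0.004958 hr

Final: 0.004958 hr


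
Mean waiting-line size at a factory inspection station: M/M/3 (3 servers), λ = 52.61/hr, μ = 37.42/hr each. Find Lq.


a = λ/μ = 1.4059; ρ = a/3 = 0.4686
P₀ = 0.234415
Lq = P₀·a^c·ρ / (c!·(1−ρ)²) = 0.234415·2.77903·0.4686/(6·0.28234)
= 0.18022

Final: 0.18022


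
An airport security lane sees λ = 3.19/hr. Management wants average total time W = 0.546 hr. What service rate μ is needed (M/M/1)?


W = 1/(μ−λ) ⇒ μ − λ = 1/W = 1/0.546 = 1.8315
μ = λ + 1/W = 3.19 + 1.8315 = 5.0215 per hr

Final: 5.0215 /hr


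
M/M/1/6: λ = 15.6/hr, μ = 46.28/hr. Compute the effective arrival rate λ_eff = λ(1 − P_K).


ρ = 0.3371; P_K = (1−ρ)ρ^6/(1−ρ^7) = 0.0009729
λ_eff = λ(1 − P_K) = 15.6·(1 − 0.0009729) = 15.6·0.999027 = 15.5848 /hr

Final: 15.5848 /hr


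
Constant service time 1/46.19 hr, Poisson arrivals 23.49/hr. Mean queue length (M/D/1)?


ρ = 23.49/46.19 = 0.5086
M/D/1: Lq = ρ²/(2(1−ρ)) = 0.2586/(2·0.4914) = 0.26313

Final: 0.26313


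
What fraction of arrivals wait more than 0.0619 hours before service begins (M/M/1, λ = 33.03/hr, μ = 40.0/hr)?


ρ = 33.03/40.0 = 0.8257
P(Wq > t) = ρ·e^{−(μ−λ)t} = 0.8257·e^{−0.4314}
= 0.8257·0.649571 = 0.536383

Final: 0.536383
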